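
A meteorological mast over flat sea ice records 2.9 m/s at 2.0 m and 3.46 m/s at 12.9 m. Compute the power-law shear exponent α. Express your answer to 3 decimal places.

α ≈ 0.095

Power law: V₂/V₁ = (z₂/z₁)^α ⇒ α = ln(V₂/V₁) / ln(z₂/z₁)
α = ln(3.46/2.9) / ln(12.9/2.0) = ln(1.1931) / ln(6.4500)
  = 0.17656 / 1.86408 = 0.09472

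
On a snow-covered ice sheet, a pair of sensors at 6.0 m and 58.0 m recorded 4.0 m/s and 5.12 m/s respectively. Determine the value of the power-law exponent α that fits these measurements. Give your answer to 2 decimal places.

α ≈ 0.11

Power law: V₂/V₁ = (z₂/z₁)^α ⇒ α = ln(V₂/V₁) / ln(z₂/z₁)
α = ln(5.12/4.0) / ln(58.0/6.0) = ln(1.2800) / ln(9.6667)
  = 0.24686 / 2.26868 = 0.10881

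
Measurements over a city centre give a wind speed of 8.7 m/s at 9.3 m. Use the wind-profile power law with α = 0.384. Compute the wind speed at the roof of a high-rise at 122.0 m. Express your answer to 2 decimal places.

23.38 m/s

Power-law profile: V₂ = V₁ · (z₂/z₁)^α
V₂ = 8.7 × (122.0/9.3)^0.384 = 8.7 × (13.1183)^0.384
    = 8.7 × 2.6870 = 23.3767 m/s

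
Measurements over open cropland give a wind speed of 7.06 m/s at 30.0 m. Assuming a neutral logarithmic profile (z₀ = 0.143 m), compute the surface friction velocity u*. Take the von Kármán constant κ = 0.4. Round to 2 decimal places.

Log law: V(z) = (u*/κ) · ln(z/z₀) ⇒ u* = κ · V / ln(z/z₀)
u* = 0.4 × 7.06 / ln(30.0/0.143) = 0.4 × 7.06 / 5.3461
   = 2.8240 / 5.3461 = 0.5282 m/s

u* ≈ 0.53 m/s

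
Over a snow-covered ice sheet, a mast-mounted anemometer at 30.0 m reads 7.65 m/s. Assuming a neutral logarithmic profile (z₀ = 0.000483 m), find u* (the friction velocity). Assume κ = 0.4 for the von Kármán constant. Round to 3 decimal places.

u* ≈ 0.277 m/s

Log law: V(z) = (u*/κ) · ln(z/z₀) ⇒ u* = κ · V / ln(z/z₀)
u* = 0.4 × 7.65 / ln(30.0/0.000483) = 0.4 × 7.65 / 11.0367
   = 3.0600 / 11.0367 = 0.2773 m/s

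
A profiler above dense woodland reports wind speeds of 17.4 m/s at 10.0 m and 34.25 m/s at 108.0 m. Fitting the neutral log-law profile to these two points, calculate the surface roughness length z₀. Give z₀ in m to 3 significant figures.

Log law: V(z) ∝ ln(z/z₀). With r = V₁/V₂ = 17.4/34.25 = 0.50803,
r · ln(z₂/z₀) = ln(z₁/z₀) ⇒ ln z₀ = (ln z₁ − r·ln z₂)/(1 − r)
ln z₀ = (2.30259 − 0.50803×4.68213) / 0.49197 = -0.1546
z₀ = exp(-0.1546) = 0.8567 m

z₀ ≈ 0.857 m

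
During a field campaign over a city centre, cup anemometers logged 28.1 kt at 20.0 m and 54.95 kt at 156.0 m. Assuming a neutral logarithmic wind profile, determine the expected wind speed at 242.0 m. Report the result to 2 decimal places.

Log law: V ∝ ln(z/z₀). From the pair, with r = V₁/V₂ = 0.51137,
ln z₀ = (ln z₁ − r·ln z₂)/(1 − r) = (2.9957 − 0.51137×5.0499)/0.48863 = 0.8460 → z₀ = 2.330 m
V₃ = V₁ · ln(z₃/z₀)/ln(z₁/z₀) = 28.1 × 4.6430/2.1498 = 60.6894 kt

60.69 kt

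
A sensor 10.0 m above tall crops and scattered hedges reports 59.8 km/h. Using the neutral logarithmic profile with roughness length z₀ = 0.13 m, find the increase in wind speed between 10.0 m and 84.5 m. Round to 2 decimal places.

Log law: V₂ = V₁ · ln(z₂/z₀)/ln(z₁/z₀) = 59.8 × 6.4770/4.3428 = 89.1873 km/h
ΔV = 89.1873 − 59.8 = 29.3873 km/h

29.39 km/h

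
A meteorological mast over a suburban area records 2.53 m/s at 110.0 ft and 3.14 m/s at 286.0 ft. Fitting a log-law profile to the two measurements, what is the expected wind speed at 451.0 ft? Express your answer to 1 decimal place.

Log law: V ∝ ln(z/z₀). From the pair, with r = V₁/V₂ = 0.80573,
ln z₀ = (ln z₁ − r·ln z₂)/(1 − r) = (4.7005 − 0.80573×5.6560)/0.19427 = 0.7375 → z₀ = 2.091 ft
V₃ = V₁ · ln(z₃/z₀)/ln(z₁/z₀) = 2.53 × 5.3740/3.9630 = 3.4308 m/s

3.4 m/s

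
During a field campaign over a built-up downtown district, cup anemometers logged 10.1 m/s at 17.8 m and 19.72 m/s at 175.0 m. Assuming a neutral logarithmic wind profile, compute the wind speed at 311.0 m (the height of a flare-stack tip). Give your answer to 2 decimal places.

22.14 m/s

Log law: V ∝ ln(z/z₀). From the pair, with r = V₁/V₂ = 0.51217,
ln z₀ = (ln z₁ − r·ln z₂)/(1 − r) = (2.8792 − 0.51217×5.1648)/0.48783 = 0.4796 → z₀ = 1.615 m
V₃ = V₁ · ln(z₃/z₀)/ln(z₁/z₀) = 10.1 × 5.2602/2.3996 = 22.1402 m/s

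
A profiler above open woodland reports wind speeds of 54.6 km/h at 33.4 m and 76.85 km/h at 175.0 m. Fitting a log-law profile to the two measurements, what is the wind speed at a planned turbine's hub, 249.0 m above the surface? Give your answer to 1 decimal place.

Log law: V ∝ ln(z/z₀). From the pair, with r = V₁/V₂ = 0.71047,
ln z₀ = (ln z₁ − r·ln z₂)/(1 − r) = (3.5086 − 0.71047×5.1648)/0.28953 = -0.5557 → z₀ = 0.5737 m
V₃ = V₁ · ln(z₃/z₀)/ln(z₁/z₀) = 54.6 × 6.0732/4.0643 = 81.5878 km/h

81.6 km/h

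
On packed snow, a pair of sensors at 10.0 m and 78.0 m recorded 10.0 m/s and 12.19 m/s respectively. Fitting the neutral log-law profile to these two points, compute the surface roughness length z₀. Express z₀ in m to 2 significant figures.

Log law: V(z) ∝ ln(z/z₀). With r = V₁/V₂ = 10.0/12.19 = 0.82034,
r · ln(z₂/z₀) = ln(z₁/z₀) ⇒ ln z₀ = (ln z₁ − r·ln z₂)/(1 − r)
ln z₀ = (2.30259 − 0.82034×4.35671) / 0.17966 = -7.0770
z₀ = exp(-7.0770) = 0.0008443 m

z₀ ≈ 0.00084 m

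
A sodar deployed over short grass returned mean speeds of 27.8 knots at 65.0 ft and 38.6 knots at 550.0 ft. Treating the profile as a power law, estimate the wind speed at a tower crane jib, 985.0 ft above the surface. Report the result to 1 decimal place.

First find α: α = ln(V₂/V₁)/ln(z₂/z₁) = ln(38.6/27.8)/ln(550.0/65.0) = 0.32822/2.13553 = 0.1537
Extrapolate from 550.0 ft to 985.0 ft: V₃ = 38.6 × (985.0/550.0)^0.1537 = 38.6 × 1.0937 = 42.2166 knots

42.2 knots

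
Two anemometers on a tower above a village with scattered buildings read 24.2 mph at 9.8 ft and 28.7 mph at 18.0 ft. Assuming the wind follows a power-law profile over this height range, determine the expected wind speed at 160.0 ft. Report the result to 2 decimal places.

52.97 mph

First find α: α = ln(V₂/V₁)/ln(z₂/z₁) = ln(28.7/24.2)/ln(18.0/9.8) = 0.17054/0.60799 = 0.2805
Extrapolate from 18.0 ft to 160.0 ft: V₃ = 28.7 × (160.0/18.0)^0.2805 = 28.7 × 1.8457 = 52.9711 mph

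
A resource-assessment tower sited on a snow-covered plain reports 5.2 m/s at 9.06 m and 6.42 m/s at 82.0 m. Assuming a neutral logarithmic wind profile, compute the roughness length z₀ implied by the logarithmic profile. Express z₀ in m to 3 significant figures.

Log law: V(z) ∝ ln(z/z₀). With r = V₁/V₂ = 5.2/6.42 = 0.80997,
r · ln(z₂/z₀) = ln(z₁/z₀) ⇒ ln z₀ = (ln z₁ − r·ln z₂)/(1 − r)
ln z₀ = (2.20387 − 0.80997×4.40672) / 0.19003 = -7.1853
z₀ = exp(-7.1853) = 0.0007576 m

z₀ ≈ 0.000758 m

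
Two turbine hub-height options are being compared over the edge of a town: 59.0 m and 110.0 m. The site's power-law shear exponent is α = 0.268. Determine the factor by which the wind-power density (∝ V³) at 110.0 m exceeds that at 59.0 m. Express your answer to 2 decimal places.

1.65

Speed ratio: V_B/V_A = (z_B/z_A)^α = (110.0/59.0)^0.268 = (1.8644)^0.268 = 1.18169
Power-density ratio: P_B/P_A = (V_B/V_A)³ = (1.18169)³ = 1.65012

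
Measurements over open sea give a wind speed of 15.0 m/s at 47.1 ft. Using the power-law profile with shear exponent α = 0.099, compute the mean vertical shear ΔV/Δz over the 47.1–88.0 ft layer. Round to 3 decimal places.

0.023 m/s/ft

Power law: V₂ = V₁ · (z₂/z₁)^α = 15.0 × (1.8684)^0.099 = 15.9575 m/s
ΔV/Δz = (15.9575 − 15.0)/(88.0 − 47.1) = 0.9575/40.9000 = 0.02341 m/s/ft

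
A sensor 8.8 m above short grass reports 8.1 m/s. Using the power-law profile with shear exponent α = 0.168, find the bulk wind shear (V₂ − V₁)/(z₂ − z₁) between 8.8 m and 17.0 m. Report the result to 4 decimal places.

0.1155 m/s/m

Power law: V₂ = V₁ · (z₂/z₁)^α = 8.1 × (1.9318)^0.168 = 9.0475 m/s
ΔV/Δz = (9.0475 − 8.1)/(17.0 − 8.8) = 0.9475/8.2000 = 0.11555 m/s/m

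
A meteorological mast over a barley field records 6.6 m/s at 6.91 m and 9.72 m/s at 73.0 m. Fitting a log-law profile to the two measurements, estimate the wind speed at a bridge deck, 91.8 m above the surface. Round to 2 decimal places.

Log law: V ∝ ln(z/z₀). From the pair, with r = V₁/V₂ = 0.67901,
ln z₀ = (ln z₁ − r·ln z₂)/(1 − r) = (1.9330 − 0.67901×4.2905)/0.32099 = -3.0540 → z₀ = 0.04717 m
V₃ = V₁ · ln(z₃/z₀)/ln(z₁/z₀) = 6.6 × 7.5736/4.9870 = 10.0233 m/s

10.02 m/s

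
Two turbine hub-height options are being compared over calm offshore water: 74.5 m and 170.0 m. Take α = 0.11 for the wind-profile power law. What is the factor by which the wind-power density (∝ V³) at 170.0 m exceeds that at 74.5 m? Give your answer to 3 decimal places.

Speed ratio: V_B/V_A = (z_B/z_A)^α = (170.0/74.5)^0.11 = (2.2819)^0.11 = 1.09500
Power-density ratio: P_B/P_A = (V_B/V_A)³ = (1.09500)³ = 1.31291

1.313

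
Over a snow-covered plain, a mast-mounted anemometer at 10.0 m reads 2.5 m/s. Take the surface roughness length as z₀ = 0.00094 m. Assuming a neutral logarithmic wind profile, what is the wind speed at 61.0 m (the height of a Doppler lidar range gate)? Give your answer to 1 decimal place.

3.0 m/s

Log law: V(z) ∝ ln(z/z₀), so V₂/V₁ = ln(z₂/z₀) / ln(z₁/z₀).
ln(61.0/0.00094) = 11.0805, ln(10.0/0.00094) = 9.2722
V₂ = 2.5 × 11.0805/9.2722 = 2.5 × 1.1950 = 2.9876 m/s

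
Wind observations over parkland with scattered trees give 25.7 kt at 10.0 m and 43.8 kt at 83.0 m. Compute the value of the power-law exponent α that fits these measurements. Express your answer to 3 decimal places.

α ≈ 0.252

Power law: V₂/V₁ = (z₂/z₁)^α ⇒ α = ln(V₂/V₁) / ln(z₂/z₁)
α = ln(43.8/25.7) / ln(83.0/10.0) = ln(1.7043) / ln(8.3000)
  = 0.53314 / 2.11626 = 0.25193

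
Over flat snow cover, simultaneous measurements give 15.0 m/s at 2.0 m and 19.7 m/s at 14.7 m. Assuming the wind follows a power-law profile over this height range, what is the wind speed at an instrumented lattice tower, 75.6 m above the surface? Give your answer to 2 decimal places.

24.64 m/s

First find α: α = ln(V₂/V₁)/ln(z₂/z₁) = ln(19.7/15.0)/ln(14.7/2.0) = 0.27257/1.99470 = 0.1366
Extrapolate from 14.7 m to 75.6 m: V₃ = 19.7 × (75.6/14.7)^0.1366 = 19.7 × 1.2508 = 24.6405 m/s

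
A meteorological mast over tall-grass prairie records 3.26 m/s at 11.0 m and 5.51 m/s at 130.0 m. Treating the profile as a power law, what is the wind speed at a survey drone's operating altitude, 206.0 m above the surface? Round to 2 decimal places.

First find α: α = ln(V₂/V₁)/ln(z₂/z₁) = ln(5.51/3.26)/ln(130.0/11.0) = 0.52484/2.46964 = 0.2125
Extrapolate from 130.0 m to 206.0 m: V₃ = 5.51 × (206.0/130.0)^0.2125 = 5.51 × 1.1028 = 6.0763 m/s

6.08 m/s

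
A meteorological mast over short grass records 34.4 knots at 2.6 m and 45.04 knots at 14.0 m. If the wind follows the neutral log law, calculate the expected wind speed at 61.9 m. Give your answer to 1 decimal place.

54.4 knots

Log law: V ∝ ln(z/z₀). From the pair, with r = V₁/V₂ = 0.76377,
ln z₀ = (ln z₁ − r·ln z₂)/(1 − r) = (0.9555 − 0.76377×2.6391)/0.23623 = -4.4875 → z₀ = 0.01125 m
V₃ = V₁ · ln(z₃/z₀)/ln(z₁/z₀) = 34.4 × 8.6131/5.4430 = 54.4344 knots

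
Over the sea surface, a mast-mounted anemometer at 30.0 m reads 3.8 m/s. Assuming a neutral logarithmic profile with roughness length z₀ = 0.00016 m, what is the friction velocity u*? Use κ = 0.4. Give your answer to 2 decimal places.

Log law: V(z) = (u*/κ) · ln(z/z₀) ⇒ u* = κ · V / ln(z/z₀)
u* = 0.4 × 3.8 / ln(30.0/0.00016) = 0.4 × 3.8 / 12.1415
   = 1.5200 / 12.1415 = 0.1252 m/s

u* ≈ 0.13 m/s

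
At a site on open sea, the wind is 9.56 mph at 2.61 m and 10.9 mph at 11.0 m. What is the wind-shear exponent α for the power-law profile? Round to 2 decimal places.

Power law: V₂/V₁ = (z₂/z₁)^α ⇒ α = ln(V₂/V₁) / ln(z₂/z₁)
α = ln(10.9/9.56) / ln(11.0/2.61) = ln(1.1402) / ln(4.2146)
  = 0.13118 / 1.43855 = 0.09119

α ≈ 0.09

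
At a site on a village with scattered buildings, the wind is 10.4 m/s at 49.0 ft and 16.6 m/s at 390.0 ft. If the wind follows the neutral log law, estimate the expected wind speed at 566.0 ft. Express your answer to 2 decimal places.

17.71 m/s

Log law: V ∝ ln(z/z₀). From the pair, with r = V₁/V₂ = 0.62651,
ln z₀ = (ln z₁ − r·ln z₂)/(1 − r) = (3.8918 − 0.62651×5.9661)/0.37349 = 0.4123 → z₀ = 1.510 ft
V₃ = V₁ · ln(z₃/z₀)/ln(z₁/z₀) = 10.4 × 5.9263/3.4795 = 17.7132 m/s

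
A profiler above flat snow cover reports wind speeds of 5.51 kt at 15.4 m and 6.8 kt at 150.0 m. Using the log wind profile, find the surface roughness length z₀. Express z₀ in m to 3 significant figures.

z₀ ≈ 0.000923 m

Log law: V(z) ∝ ln(z/z₀). With r = V₁/V₂ = 5.51/6.8 = 0.81029,
r · ln(z₂/z₀) = ln(z₁/z₀) ⇒ ln z₀ = (ln z₁ − r·ln z₂)/(1 − r)
ln z₀ = (2.73437 − 0.81029×5.01064) / 0.18971 = -6.9883
z₀ = exp(-6.9883) = 0.0009226 m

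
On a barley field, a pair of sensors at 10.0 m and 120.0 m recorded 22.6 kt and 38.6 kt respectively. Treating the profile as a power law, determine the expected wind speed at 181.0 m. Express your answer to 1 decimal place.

42.2 kt

First find α: α = ln(V₂/V₁)/ln(z₂/z₁) = ln(38.6/22.6)/ln(120.0/10.0) = 0.53530/2.48491 = 0.2154
Extrapolate from 120.0 m to 181.0 m: V₃ = 38.6 × (181.0/120.0)^0.2154 = 38.6 × 1.0926 = 42.1735 kt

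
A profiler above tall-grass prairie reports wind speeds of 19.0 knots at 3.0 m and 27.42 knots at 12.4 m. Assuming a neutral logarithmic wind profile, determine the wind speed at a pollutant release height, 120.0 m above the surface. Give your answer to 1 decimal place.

40.9 knots

Log law: V ∝ ln(z/z₀). From the pair, with r = V₁/V₂ = 0.69292,
ln z₀ = (ln z₁ − r·ln z₂)/(1 − r) = (1.0986 − 0.69292×2.5177)/0.30708 = -2.1036 → z₀ = 0.1220 m
V₃ = V₁ · ln(z₃/z₀)/ln(z₁/z₀) = 19.0 × 6.8911/3.2022 = 40.8876 knots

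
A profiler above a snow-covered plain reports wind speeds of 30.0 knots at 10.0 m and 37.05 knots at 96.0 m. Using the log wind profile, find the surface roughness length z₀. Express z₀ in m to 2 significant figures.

Log law: V(z) ∝ ln(z/z₀). With r = V₁/V₂ = 30.0/37.05 = 0.80972,
r · ln(z₂/z₀) = ln(z₁/z₀) ⇒ ln z₀ = (ln z₁ − r·ln z₂)/(1 − r)
ln z₀ = (2.30259 − 0.80972×4.56435) / 0.19028 = -7.3219
z₀ = exp(-7.3219) = 0.0006609 m

z₀ ≈ 0.00066 m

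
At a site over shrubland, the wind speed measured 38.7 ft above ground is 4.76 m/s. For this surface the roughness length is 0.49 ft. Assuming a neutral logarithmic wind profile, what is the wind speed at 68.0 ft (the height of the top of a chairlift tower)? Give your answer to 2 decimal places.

5.37 m/s

Log law: V(z) ∝ ln(z/z₀), so V₂/V₁ = ln(z₂/z₀) / ln(z₁/z₀).
ln(68.0/0.49) = 4.9329, ln(38.7/0.49) = 4.3692
V₂ = 4.76 × 4.9329/4.3692 = 4.76 × 1.1290 = 5.3741 m/s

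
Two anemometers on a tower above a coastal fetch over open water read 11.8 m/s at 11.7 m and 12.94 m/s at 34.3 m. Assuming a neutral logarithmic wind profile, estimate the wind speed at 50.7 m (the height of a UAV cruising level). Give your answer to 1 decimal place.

Log law: V ∝ ln(z/z₀). From the pair, with r = V₁/V₂ = 0.91190,
ln z₀ = (ln z₁ − r·ln z₂)/(1 − r) = (2.4596 − 0.91190×3.5351)/0.08810 = -8.6734 → z₀ = 0.0001711 m
V₃ = V₁ · ln(z₃/z₀)/ln(z₁/z₀) = 11.8 × 12.5993/11.1330 = 13.3542 m/s

13.4 m/s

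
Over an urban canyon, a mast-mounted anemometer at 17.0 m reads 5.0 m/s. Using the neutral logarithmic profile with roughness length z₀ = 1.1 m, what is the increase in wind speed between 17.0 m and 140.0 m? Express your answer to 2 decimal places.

3.85 m/s

Log law: V₂ = V₁ · ln(z₂/z₀)/ln(z₁/z₀) = 5.0 × 4.8463/2.7379 = 8.8504 m/s
ΔV = 8.8504 − 5.0 = 3.8504 m/s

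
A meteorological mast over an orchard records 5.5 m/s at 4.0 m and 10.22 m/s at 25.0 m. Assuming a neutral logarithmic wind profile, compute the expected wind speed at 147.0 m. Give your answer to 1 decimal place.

Log law: V ∝ ln(z/z₀). From the pair, with r = V₁/V₂ = 0.53816,
ln z₀ = (ln z₁ − r·ln z₂)/(1 − r) = (1.3863 − 0.53816×3.2189)/0.46184 = -0.7491 → z₀ = 0.4728 m
V₃ = V₁ · ln(z₃/z₀)/ln(z₁/z₀) = 5.5 × 5.7396/2.1354 = 14.7828 m/s

14.8 m/s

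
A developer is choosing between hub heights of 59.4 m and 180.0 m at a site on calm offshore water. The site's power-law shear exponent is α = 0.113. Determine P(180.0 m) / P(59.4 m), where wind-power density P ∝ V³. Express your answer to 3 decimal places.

1.456

Speed ratio: V_B/V_A = (z_B/z_A)^α = (180.0/59.4)^0.113 = (3.0303)^0.113 = 1.13346
Power-density ratio: P_B/P_A = (V_B/V_A)³ = (1.13346)³ = 1.45621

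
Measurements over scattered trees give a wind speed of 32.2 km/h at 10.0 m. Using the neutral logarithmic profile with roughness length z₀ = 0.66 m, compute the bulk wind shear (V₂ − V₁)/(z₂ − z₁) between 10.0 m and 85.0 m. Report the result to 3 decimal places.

0.338 km/h/m

Log law: V₂ = V₁ · ln(z₂/z₀)/ln(z₁/z₀) = 32.2 × 4.8582/2.7181 = 57.5523 km/h
ΔV/Δz = (57.5523 − 32.2)/(85.0 − 10.0) = 25.3523/75.0000 = 0.33803 km/h/m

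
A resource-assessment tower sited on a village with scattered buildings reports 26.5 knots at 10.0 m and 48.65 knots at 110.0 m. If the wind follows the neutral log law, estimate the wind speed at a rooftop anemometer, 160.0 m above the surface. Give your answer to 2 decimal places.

Log law: V ∝ ln(z/z₀). From the pair, with r = V₁/V₂ = 0.54471,
ln z₀ = (ln z₁ − r·ln z₂)/(1 − r) = (2.3026 − 0.54471×4.7005)/0.45529 = -0.5662 → z₀ = 0.5677 m
V₃ = V₁ · ln(z₃/z₀)/ln(z₁/z₀) = 26.5 × 5.6414/2.8688 = 52.1111 knots

52.11 knots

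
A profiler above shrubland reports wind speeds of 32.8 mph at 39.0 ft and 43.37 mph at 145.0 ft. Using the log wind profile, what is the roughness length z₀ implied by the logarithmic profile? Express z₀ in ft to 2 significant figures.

Log law: V(z) ∝ ln(z/z₀). With r = V₁/V₂ = 32.8/43.37 = 0.75628,
r · ln(z₂/z₀) = ln(z₁/z₀) ⇒ ln z₀ = (ln z₁ − r·ln z₂)/(1 − r)
ln z₀ = (3.66356 − 0.75628×4.97673) / 0.24372 = -0.4114
z₀ = exp(-0.4114) = 0.6627 ft

z₀ ≈ 0.66 ft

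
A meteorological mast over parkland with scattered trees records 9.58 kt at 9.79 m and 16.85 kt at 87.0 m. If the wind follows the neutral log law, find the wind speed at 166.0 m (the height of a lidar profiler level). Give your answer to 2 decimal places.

19.00 kt

Log law: V ∝ ln(z/z₀). From the pair, with r = V₁/V₂ = 0.56855,
ln z₀ = (ln z₁ − r·ln z₂)/(1 − r) = (2.2814 − 0.56855×4.4659)/0.43145 = -0.5973 → z₀ = 0.5503 m
V₃ = V₁ · ln(z₃/z₀)/ln(z₁/z₀) = 9.58 × 5.7093/2.8787 = 19.0001 kt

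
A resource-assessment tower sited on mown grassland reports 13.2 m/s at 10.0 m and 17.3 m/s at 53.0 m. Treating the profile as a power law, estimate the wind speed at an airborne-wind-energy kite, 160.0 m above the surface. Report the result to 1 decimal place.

20.7 m/s

First find α: α = ln(V₂/V₁)/ln(z₂/z₁) = ln(17.3/13.2)/ln(53.0/10.0) = 0.27049/1.66771 = 0.1622
Extrapolate from 53.0 m to 160.0 m: V₃ = 17.3 × (160.0/53.0)^0.1622 = 17.3 × 1.1963 = 20.6954 m/s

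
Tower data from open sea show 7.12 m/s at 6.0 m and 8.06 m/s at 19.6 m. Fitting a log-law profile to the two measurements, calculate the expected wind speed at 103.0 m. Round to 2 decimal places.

9.38 m/s

Log law: V ∝ ln(z/z₀). From the pair, with r = V₁/V₂ = 0.88337,
ln z₀ = (ln z₁ − r·ln z₂)/(1 − r) = (1.7918 − 0.88337×2.9755)/0.11663 = -7.1747 → z₀ = 0.0007657 m
V₃ = V₁ · ln(z₃/z₀)/ln(z₁/z₀) = 7.12 × 11.8094/8.9664 = 9.3775 m/s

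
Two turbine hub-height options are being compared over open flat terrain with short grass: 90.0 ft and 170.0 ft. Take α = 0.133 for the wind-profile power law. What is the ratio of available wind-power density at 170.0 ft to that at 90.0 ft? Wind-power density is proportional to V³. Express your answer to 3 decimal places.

1.289

Speed ratio: V_B/V_A = (z_B/z_A)^α = (170.0/90.0)^0.133 = (1.8889)^0.133 = 1.08827
Power-density ratio: P_B/P_A = (V_B/V_A)³ = (1.08827)³ = 1.28886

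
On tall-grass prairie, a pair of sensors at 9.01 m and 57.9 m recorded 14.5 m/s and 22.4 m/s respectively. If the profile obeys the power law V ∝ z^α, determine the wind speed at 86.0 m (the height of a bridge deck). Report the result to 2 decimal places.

24.57 m/s

First find α: α = ln(V₂/V₁)/ln(z₂/z₁) = ln(22.4/14.5)/ln(57.9/9.01) = 0.43491/1.86038 = 0.2338
Extrapolate from 57.9 m to 86.0 m: V₃ = 22.4 × (86.0/57.9)^0.2338 = 22.4 × 1.0969 = 24.5706 m/s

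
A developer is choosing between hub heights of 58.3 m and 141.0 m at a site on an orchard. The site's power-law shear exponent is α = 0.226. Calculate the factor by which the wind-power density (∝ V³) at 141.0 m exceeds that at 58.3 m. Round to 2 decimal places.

1.82

Speed ratio: V_B/V_A = (z_B/z_A)^α = (141.0/58.3)^0.226 = (2.4185)^0.226 = 1.22091
Power-density ratio: P_B/P_A = (V_B/V_A)³ = (1.22091)³ = 1.81990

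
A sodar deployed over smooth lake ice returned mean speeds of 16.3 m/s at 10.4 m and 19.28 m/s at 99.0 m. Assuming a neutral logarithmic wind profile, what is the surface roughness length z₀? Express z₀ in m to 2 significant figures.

z₀ ≈ 0.000046 m

Log law: V(z) ∝ ln(z/z₀). With r = V₁/V₂ = 16.3/19.28 = 0.84544,
r · ln(z₂/z₀) = ln(z₁/z₀) ⇒ ln z₀ = (ln z₁ − r·ln z₂)/(1 − r)
ln z₀ = (2.34181 − 0.84544×4.59512) / 0.15456 = -9.9834
z₀ = exp(-9.9834) = 0.00004616 m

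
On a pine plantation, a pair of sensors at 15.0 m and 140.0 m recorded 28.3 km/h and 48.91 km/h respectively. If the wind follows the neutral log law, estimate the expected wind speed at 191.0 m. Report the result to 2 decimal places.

Log law: V ∝ ln(z/z₀). From the pair, with r = V₁/V₂ = 0.57861,
ln z₀ = (ln z₁ − r·ln z₂)/(1 − r) = (2.7081 − 0.57861×4.9416)/0.42139 = -0.3589 → z₀ = 0.6984 m
V₃ = V₁ · ln(z₃/z₀)/ln(z₁/z₀) = 28.3 × 5.6112/3.0670 = 51.7763 km/h

51.78 km/h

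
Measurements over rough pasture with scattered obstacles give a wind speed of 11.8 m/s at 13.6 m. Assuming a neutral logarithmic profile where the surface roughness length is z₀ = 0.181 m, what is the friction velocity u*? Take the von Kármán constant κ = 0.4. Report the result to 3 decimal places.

Log law: V(z) = (u*/κ) · ln(z/z₀) ⇒ u* = κ · V / ln(z/z₀)
u* = 0.4 × 11.8 / ln(13.6/0.181) = 0.4 × 11.8 / 4.3193
   = 4.7200 / 4.3193 = 1.0928 m/s

u* ≈ 1.093 m/s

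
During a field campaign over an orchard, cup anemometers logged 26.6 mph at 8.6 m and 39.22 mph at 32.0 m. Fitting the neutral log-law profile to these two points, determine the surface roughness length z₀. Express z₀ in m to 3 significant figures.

z₀ ≈ 0.539 m

Log law: V(z) ∝ ln(z/z₀). With r = V₁/V₂ = 26.6/39.22 = 0.67823,
r · ln(z₂/z₀) = ln(z₁/z₀) ⇒ ln z₀ = (ln z₁ − r·ln z₂)/(1 − r)
ln z₀ = (2.15176 − 0.67823×3.46574) / 0.32177 = -0.6178
z₀ = exp(-0.6178) = 0.5391 m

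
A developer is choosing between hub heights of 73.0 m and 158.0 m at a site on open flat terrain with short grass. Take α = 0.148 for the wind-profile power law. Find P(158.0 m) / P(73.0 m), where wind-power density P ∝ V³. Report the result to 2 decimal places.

1.41

Speed ratio: V_B/V_A = (z_B/z_A)^α = (158.0/73.0)^0.148 = (2.1644)^0.148 = 1.12106
Power-density ratio: P_B/P_A = (V_B/V_A)³ = (1.12106)³ = 1.40893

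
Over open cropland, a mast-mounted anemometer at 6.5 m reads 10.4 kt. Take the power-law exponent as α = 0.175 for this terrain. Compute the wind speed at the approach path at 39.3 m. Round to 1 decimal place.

14.2 kt

Power-law profile: V₂ = V₁ · (z₂/z₁)^α
V₂ = 10.4 × (39.3/6.5)^0.175 = 10.4 × (6.0462)^0.175
    = 10.4 × 1.3701 = 14.2493 kt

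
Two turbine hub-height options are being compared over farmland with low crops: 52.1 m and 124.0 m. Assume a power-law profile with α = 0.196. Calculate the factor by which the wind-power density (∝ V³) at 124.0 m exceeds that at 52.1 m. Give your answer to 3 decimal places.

1.665

Speed ratio: V_B/V_A = (z_B/z_A)^α = (124.0/52.1)^0.196 = (2.3800)^0.196 = 1.18525
Power-density ratio: P_B/P_A = (V_B/V_A)³ = (1.18525)³ = 1.66507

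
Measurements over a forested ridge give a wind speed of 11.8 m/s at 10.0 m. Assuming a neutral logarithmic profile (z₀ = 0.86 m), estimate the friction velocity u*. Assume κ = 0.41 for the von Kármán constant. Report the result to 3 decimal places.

u* ≈ 1.972 m/s

Log law: V(z) = (u*/κ) · ln(z/z₀) ⇒ u* = κ · V / ln(z/z₀)
u* = 0.41 × 11.8 / ln(10.0/0.86) = 0.41 × 11.8 / 2.4534
   = 4.8380 / 2.4534 = 1.9720 m/s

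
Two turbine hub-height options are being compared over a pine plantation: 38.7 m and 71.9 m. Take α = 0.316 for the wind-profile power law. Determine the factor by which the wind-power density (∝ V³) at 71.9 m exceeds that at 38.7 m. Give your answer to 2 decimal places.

1.80

Speed ratio: V_B/V_A = (z_B/z_A)^α = (71.9/38.7)^0.316 = (1.8579)^0.316 = 1.21621
Power-density ratio: P_B/P_A = (V_B/V_A)³ = (1.21621)³ = 1.79899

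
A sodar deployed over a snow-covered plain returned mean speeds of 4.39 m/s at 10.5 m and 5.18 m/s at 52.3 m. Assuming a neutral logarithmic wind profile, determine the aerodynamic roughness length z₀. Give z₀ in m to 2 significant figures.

Log law: V(z) ∝ ln(z/z₀). With r = V₁/V₂ = 4.39/5.18 = 0.84749,
r · ln(z₂/z₀) = ln(z₁/z₀) ⇒ ln z₀ = (ln z₁ − r·ln z₂)/(1 − r)
ln z₀ = (2.35138 − 0.84749×3.95700) / 0.15251 = -6.5710
z₀ = exp(-6.5710) = 0.001400 m

z₀ ≈ 0.0014 m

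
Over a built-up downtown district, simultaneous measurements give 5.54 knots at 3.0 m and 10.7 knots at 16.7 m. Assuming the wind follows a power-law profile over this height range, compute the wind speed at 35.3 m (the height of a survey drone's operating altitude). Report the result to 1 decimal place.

14.3 knots

First find α: α = ln(V₂/V₁)/ln(z₂/z₁) = ln(10.7/5.54)/ln(16.7/3.0) = 0.65825/1.71680 = 0.3834
Extrapolate from 16.7 m to 35.3 m: V₃ = 10.7 × (35.3/16.7)^0.3834 = 10.7 × 1.3324 = 14.2566 knots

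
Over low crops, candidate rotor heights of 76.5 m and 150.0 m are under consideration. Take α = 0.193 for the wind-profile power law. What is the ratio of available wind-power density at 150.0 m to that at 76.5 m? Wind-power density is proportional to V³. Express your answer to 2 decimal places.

1.48

Speed ratio: V_B/V_A = (z_B/z_A)^α = (150.0/76.5)^0.193 = (1.9608)^0.193 = 1.13878
Power-density ratio: P_B/P_A = (V_B/V_A)³ = (1.13878)³ = 1.47678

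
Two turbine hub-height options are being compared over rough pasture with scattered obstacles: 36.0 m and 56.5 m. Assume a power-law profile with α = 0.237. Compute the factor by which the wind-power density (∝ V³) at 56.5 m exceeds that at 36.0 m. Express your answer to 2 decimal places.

1.38

Speed ratio: V_B/V_A = (z_B/z_A)^α = (56.5/36.0)^0.237 = (1.5694)^0.237 = 1.11274
Power-density ratio: P_B/P_A = (V_B/V_A)³ = (1.11274)³ = 1.37777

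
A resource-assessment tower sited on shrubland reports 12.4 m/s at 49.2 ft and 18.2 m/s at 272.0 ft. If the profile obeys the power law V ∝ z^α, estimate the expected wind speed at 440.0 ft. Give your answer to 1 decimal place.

20.3 m/s

First find α: α = ln(V₂/V₁)/ln(z₂/z₁) = ln(18.2/12.4)/ln(272.0/49.2) = 0.38373/1.70991 = 0.2244
Extrapolate from 272.0 ft to 440.0 ft: V₃ = 18.2 × (440.0/272.0)^0.2244 = 18.2 × 1.1140 = 20.2744 m/s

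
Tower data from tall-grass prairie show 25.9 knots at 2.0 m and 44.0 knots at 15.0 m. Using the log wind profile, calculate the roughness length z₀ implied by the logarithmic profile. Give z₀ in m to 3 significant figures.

z₀ ≈ 0.112 m

Log law: V(z) ∝ ln(z/z₀). With r = V₁/V₂ = 25.9/44.0 = 0.58864,
r · ln(z₂/z₀) = ln(z₁/z₀) ⇒ ln z₀ = (ln z₁ − r·ln z₂)/(1 − r)
ln z₀ = (0.69315 − 0.58864×2.70805) / 0.41136 = -2.1901
z₀ = exp(-2.1901) = 0.1119 m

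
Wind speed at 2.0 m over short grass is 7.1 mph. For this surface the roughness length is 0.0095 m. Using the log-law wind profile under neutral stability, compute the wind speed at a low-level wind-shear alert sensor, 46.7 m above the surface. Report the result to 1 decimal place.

Log law: V(z) ∝ ln(z/z₀), so V₂/V₁ = ln(z₂/z₀) / ln(z₁/z₀).
ln(46.7/0.0095) = 8.5002, ln(2.0/0.0095) = 5.3496
V₂ = 7.1 × 8.5002/5.3496 = 7.1 × 1.5889 = 11.2815 mph

11.3 mph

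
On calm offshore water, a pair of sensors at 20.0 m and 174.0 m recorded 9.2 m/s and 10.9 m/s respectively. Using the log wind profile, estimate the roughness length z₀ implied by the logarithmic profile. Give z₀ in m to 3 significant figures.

z₀ ≈ 0.000165 m

Log law: V(z) ∝ ln(z/z₀). With r = V₁/V₂ = 9.2/10.9 = 0.84404,
r · ln(z₂/z₀) = ln(z₁/z₀) ⇒ ln z₀ = (ln z₁ − r·ln z₂)/(1 − r)
ln z₀ = (2.99573 − 0.84404×5.15906) / 0.15596 = -8.7117
z₀ = exp(-8.7117) = 0.0001647 m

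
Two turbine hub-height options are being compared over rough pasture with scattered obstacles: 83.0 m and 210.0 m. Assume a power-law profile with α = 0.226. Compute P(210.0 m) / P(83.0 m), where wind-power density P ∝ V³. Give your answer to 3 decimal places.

Speed ratio: V_B/V_A = (z_B/z_A)^α = (210.0/83.0)^0.226 = (2.5301)^0.226 = 1.23342
Power-density ratio: P_B/P_A = (V_B/V_A)³ = (1.23342)³ = 1.87642

1.876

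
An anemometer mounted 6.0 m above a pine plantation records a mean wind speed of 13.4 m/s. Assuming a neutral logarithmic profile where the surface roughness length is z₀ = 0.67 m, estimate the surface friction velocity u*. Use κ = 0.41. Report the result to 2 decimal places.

u* ≈ 2.51 m/s

Log law: V(z) = (u*/κ) · ln(z/z₀) ⇒ u* = κ · V / ln(z/z₀)
u* = 0.41 × 13.4 / ln(6.0/0.67) = 0.41 × 13.4 / 2.1922
   = 5.4940 / 2.1922 = 2.5061 m/s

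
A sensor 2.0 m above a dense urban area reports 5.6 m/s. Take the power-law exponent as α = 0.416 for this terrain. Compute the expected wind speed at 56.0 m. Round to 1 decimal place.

Power-law profile: V₂ = V₁ · (z₂/z₁)^α
V₂ = 5.6 × (56.0/2.0)^0.416 = 5.6 × (28.0000)^0.416
    = 5.6 × 3.9996 = 22.3978 m/s

22.4 m/s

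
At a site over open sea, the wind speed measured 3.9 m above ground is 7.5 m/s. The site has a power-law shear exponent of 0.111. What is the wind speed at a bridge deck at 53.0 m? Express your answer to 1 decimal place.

Power-law profile: V₂ = V₁ · (z₂/z₁)^α
V₂ = 7.5 × (53.0/3.9)^0.111 = 7.5 × (13.5897)^0.111
    = 7.5 × 1.3359 = 10.0195 m/s

10.0 m/s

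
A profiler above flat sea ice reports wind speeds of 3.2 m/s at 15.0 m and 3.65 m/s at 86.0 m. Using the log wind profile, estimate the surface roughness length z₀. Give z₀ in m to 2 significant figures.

z₀ ≈ 0.000061 m

Log law: V(z) ∝ ln(z/z₀). With r = V₁/V₂ = 3.2/3.65 = 0.87671,
r · ln(z₂/z₀) = ln(z₁/z₀) ⇒ ln z₀ = (ln z₁ − r·ln z₂)/(1 − r)
ln z₀ = (2.70805 − 0.87671×4.45435) / 0.12329 = -9.7101
z₀ = exp(-9.7101) = 0.00006067 m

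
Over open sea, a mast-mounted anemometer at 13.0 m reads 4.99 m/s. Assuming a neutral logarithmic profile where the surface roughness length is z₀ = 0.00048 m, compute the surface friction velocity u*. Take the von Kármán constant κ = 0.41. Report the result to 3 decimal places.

u* ≈ 0.200 m/s

Log law: V(z) = (u*/κ) · ln(z/z₀) ⇒ u* = κ · V / ln(z/z₀)
u* = 0.41 × 4.99 / ln(13.0/0.00048) = 0.41 × 4.99 / 10.2067
   = 2.0459 / 10.2067 = 0.2004 m/s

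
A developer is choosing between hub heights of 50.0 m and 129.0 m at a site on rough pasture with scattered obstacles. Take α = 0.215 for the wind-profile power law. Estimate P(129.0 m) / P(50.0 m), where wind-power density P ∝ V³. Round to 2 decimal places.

Speed ratio: V_B/V_A = (z_B/z_A)^α = (129.0/50.0)^0.215 = (2.5800)^0.215 = 1.22602
Power-density ratio: P_B/P_A = (V_B/V_A)³ = (1.22602)³ = 1.84287

1.84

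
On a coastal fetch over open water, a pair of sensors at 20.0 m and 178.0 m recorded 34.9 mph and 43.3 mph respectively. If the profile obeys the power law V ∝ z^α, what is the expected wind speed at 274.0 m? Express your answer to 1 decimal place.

45.2 mph

First find α: α = ln(V₂/V₁)/ln(z₂/z₁) = ln(43.3/34.9)/ln(178.0/20.0) = 0.21567/2.18605 = 0.0987
Extrapolate from 178.0 m to 274.0 m: V₃ = 43.3 × (274.0/178.0)^0.0987 = 43.3 × 1.0435 = 45.1824 mph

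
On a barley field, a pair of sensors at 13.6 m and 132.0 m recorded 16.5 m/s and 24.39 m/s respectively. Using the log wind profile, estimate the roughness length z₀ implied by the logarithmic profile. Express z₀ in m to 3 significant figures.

z₀ ≈ 0.117 m

Log law: V(z) ∝ ln(z/z₀). With r = V₁/V₂ = 16.5/24.39 = 0.67651,
r · ln(z₂/z₀) = ln(z₁/z₀) ⇒ ln z₀ = (ln z₁ − r·ln z₂)/(1 − r)
ln z₀ = (2.61007 − 0.67651×4.88280) / 0.32349 = -2.1428
z₀ = exp(-2.1428) = 0.1173 m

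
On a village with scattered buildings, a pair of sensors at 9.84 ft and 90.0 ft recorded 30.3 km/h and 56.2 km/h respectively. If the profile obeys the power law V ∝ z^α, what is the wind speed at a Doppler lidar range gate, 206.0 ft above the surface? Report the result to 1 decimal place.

70.8 km/h

First find α: α = ln(V₂/V₁)/ln(z₂/z₁) = ln(56.2/30.3)/ln(90.0/9.84) = 0.61777/2.21335 = 0.2791
Extrapolate from 90.0 ft to 206.0 ft: V₃ = 56.2 × (206.0/90.0)^0.2791 = 56.2 × 1.2600 = 70.8127 km/h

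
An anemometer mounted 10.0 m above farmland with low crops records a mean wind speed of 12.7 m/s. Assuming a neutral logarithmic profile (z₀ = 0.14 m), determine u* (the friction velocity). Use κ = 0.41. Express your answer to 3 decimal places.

u* ≈ 1.220 m/s

Log law: V(z) = (u*/κ) · ln(z/z₀) ⇒ u* = κ · V / ln(z/z₀)
u* = 0.41 × 12.7 / ln(10.0/0.14) = 0.41 × 12.7 / 4.2687
   = 5.2070 / 4.2687 = 1.2198 m/s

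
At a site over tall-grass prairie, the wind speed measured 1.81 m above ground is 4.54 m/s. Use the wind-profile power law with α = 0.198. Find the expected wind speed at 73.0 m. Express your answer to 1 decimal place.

Power-law profile: V₂ = V₁ · (z₂/z₁)^α
V₂ = 4.54 × (73.0/1.81)^0.198 = 4.54 × (40.3315)^0.198
    = 4.54 × 2.0793 = 9.4400 m/s

9.4 m/s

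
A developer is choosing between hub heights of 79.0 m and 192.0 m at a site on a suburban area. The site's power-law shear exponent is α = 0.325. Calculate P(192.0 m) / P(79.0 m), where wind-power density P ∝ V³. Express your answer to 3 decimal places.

2.377

Speed ratio: V_B/V_A = (z_B/z_A)^α = (192.0/79.0)^0.325 = (2.4304)^0.325 = 1.33458
Power-density ratio: P_B/P_A = (V_B/V_A)³ = (1.33458)³ = 2.37702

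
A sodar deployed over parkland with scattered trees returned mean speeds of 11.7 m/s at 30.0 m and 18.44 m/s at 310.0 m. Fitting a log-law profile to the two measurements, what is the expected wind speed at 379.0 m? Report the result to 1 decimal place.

Log law: V ∝ ln(z/z₀). From the pair, with r = V₁/V₂ = 0.63449,
ln z₀ = (ln z₁ − r·ln z₂)/(1 − r) = (3.4012 − 0.63449×5.7366)/0.36551 = -0.6528 → z₀ = 0.5206 m
V₃ = V₁ · ln(z₃/z₀)/ln(z₁/z₀) = 11.7 × 6.5903/4.0540 = 19.0200 m/s

19.0 m/s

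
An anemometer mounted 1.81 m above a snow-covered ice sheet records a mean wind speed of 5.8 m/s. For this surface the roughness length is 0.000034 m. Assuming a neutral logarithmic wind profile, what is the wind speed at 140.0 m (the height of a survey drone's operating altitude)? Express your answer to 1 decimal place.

Log law: V(z) ∝ ln(z/z₀), so V₂/V₁ = ln(z₂/z₀) / ln(z₁/z₀).
ln(140.0/0.000034) = 15.2308, ln(1.81/0.000034) = 10.8825
V₂ = 5.8 × 15.2308/10.8825 = 5.8 × 1.3996 = 8.1175 m/s

8.1 m/s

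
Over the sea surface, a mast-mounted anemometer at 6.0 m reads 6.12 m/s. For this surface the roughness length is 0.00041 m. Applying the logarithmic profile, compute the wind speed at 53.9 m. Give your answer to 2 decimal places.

Log law: V(z) ∝ ln(z/z₀), so V₂/V₁ = ln(z₂/z₀) / ln(z₁/z₀).
ln(53.9/0.00041) = 11.7865, ln(6.0/0.00041) = 9.5911
V₂ = 6.12 × 11.7865/9.5911 = 6.12 × 1.2289 = 7.5208 m/s

7.52 m/s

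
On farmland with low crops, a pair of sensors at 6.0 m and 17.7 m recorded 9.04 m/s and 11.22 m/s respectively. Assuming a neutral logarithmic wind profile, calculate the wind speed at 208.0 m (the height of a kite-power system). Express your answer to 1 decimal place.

16.2 m/s

Log law: V ∝ ln(z/z₀). From the pair, with r = V₁/V₂ = 0.80570,
ln z₀ = (ln z₁ − r·ln z₂)/(1 − r) = (1.7918 − 0.80570×2.8736)/0.19430 = -2.6943 → z₀ = 0.06759 m
V₃ = V₁ · ln(z₃/z₀)/ln(z₁/z₀) = 9.04 × 8.0318/4.4860 = 16.1853 m/s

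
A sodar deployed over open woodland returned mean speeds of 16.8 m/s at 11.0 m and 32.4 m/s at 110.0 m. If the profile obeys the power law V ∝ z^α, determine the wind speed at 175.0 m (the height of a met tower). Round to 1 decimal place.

37.0 m/s

First find α: α = ln(V₂/V₁)/ln(z₂/z₁) = ln(32.4/16.8)/ln(110.0/11.0) = 0.65678/2.30259 = 0.2852
Extrapolate from 110.0 m to 175.0 m: V₃ = 32.4 × (175.0/110.0)^0.2852 = 32.4 × 1.1416 = 36.9881 m/s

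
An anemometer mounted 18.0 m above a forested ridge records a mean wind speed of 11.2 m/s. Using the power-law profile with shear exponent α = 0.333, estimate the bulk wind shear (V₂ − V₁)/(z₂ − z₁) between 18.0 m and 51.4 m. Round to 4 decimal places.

0.1402 m/s/m

Power law: V₂ = V₁ · (z₂/z₁)^α = 11.2 × (2.8556)^0.333 = 15.8841 m/s
ΔV/Δz = (15.8841 − 11.2)/(51.4 − 18.0) = 4.6841/33.4000 = 0.14024 m/s/m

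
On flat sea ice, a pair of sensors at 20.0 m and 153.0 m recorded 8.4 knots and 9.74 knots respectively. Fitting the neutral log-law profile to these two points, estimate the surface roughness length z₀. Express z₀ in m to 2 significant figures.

z₀ ≈ 0.000058 m

Log law: V(z) ∝ ln(z/z₀). With r = V₁/V₂ = 8.4/9.74 = 0.86242,
r · ln(z₂/z₀) = ln(z₁/z₀) ⇒ ln z₀ = (ln z₁ − r·ln z₂)/(1 − r)
ln z₀ = (2.99573 − 0.86242×5.03044) / 0.13758 = -9.7591
z₀ = exp(-9.7591) = 0.00005776 m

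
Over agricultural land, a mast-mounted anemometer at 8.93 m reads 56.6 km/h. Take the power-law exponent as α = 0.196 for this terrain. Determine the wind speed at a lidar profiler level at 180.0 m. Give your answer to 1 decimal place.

102.0 km/h

Power-law profile: V₂ = V₁ · (z₂/z₁)^α
V₂ = 56.6 × (180.0/8.93)^0.196 = 56.6 × (20.1568)^0.196
    = 56.6 × 1.8016 = 101.9725 km/h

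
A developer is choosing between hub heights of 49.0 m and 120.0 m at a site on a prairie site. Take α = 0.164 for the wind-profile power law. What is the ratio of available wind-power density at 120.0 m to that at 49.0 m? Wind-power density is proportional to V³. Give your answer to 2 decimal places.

1.55

Speed ratio: V_B/V_A = (z_B/z_A)^α = (120.0/49.0)^0.164 = (2.4490)^0.164 = 1.15823
Power-density ratio: P_B/P_A = (V_B/V_A)³ = (1.15823)³ = 1.55375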